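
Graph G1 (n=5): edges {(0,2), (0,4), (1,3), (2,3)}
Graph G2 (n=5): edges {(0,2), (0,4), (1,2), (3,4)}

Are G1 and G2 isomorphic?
Yes, isomorphic

The graphs are isomorphic.
One valid mapping φ: V(G1) → V(G2): 0→4, 1→1, 2→0, 3→2, 4→3

Verify φ preserves adjacency — for each edge of G1, its image is an edge of G2:
  (0,2) → (φ(0),φ(2)) = (0,4) ∈ E(G2) ✓
  (0,4) → (φ(0),φ(4)) = (3,4) ∈ E(G2) ✓
  (1,3) → (φ(1),φ(3)) = (1,2) ∈ E(G2) ✓
  (2,3) → (φ(2),φ(3)) = (0,2) ∈ E(G2) ✓
All 4 edges of G1 map to edges of G2, and |E(G1)| = |E(G2)| = 4, so φ is a bijection on edges as well as vertices. Hence G1 ≅ G2.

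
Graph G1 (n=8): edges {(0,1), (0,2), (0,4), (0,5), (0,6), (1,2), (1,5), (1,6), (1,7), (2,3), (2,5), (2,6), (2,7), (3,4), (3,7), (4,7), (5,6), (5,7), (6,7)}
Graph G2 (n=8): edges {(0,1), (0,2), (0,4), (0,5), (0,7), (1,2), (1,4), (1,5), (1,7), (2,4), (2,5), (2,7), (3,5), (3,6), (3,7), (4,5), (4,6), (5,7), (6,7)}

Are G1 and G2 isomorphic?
Yes, isomorphic

The graphs are isomorphic.
One valid mapping φ: V(G1) → V(G2): 0→4, 1→1, 2→5, 3→3, 4→6, 5→0, 6→2, 7→7

Verify φ preserves adjacency — for each edge of G1, its image is an edge of G2:
  (0,1) → (φ(0),φ(1)) = (1,4) ∈ E(G2) ✓
  (0,2) → (φ(0),φ(2)) = (4,5) ∈ E(G2) ✓
  (0,4) → (φ(0),φ(4)) = (4,6) ∈ E(G2) ✓
  (0,5) → (φ(0),φ(5)) = (0,4) ∈ E(G2) ✓
  (0,6) → (φ(0),φ(6)) = (2,4) ∈ E(G2) ✓
  (1,2) → (φ(1),φ(2)) = (1,5) ∈ E(G2) ✓
  (1,5) → (φ(1),φ(5)) = (0,1) ∈ E(G2) ✓
  (1,6) → (φ(1),φ(6)) = (1,2) ∈ E(G2) ✓
  (1,7) → (φ(1),φ(7)) = (1,7) ∈ E(G2) ✓
  (2,3) → (φ(2),φ(3)) = (3,5) ∈ E(G2) ✓
  (2,5) → (φ(2),φ(5)) = (0,5) ∈ E(G2) ✓
  (2,6) → (φ(2),φ(6)) = (2,5) ∈ E(G2) ✓
  (2,7) → (φ(2),φ(7)) = (5,7) ∈ E(G2) ✓
  (3,4) → (φ(3),φ(4)) = (3,6) ∈ E(G2) ✓
  (3,7) → (φ(3),φ(7)) = (3,7) ∈ E(G2) ✓
  (4,7) → (φ(4),φ(7)) = (6,7) ∈ E(G2) ✓
  (5,6) → (φ(5),φ(6)) = (0,2) ∈ E(G2) ✓
  (5,7) → (φ(5),φ(7)) = (0,7) ∈ E(G2) ✓
  (6,7) → (φ(6),φ(7)) = (2,7) ∈ E(G2) ✓
All 19 edges of G1 map to edges of G2, and |E(G1)| = |E(G2)| = 19, so φ is a bijection on edges as well as vertices. Hence G1 ≅ G2.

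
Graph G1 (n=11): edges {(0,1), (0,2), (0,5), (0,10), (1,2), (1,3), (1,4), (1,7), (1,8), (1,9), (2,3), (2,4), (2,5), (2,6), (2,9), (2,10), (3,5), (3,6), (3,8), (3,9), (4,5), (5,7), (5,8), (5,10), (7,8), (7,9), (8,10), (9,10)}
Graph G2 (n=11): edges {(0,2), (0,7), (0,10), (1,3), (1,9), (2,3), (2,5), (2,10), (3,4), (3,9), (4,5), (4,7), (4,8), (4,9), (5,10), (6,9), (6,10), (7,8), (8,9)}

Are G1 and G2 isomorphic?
No, not isomorphic

The graphs are NOT isomorphic.

Degrees in G1: deg(0)=4, deg(1)=7, deg(2)=8, deg(3)=6, deg(4)=3, deg(5)=7, deg(6)=2, deg(7)=4, deg(8)=5, deg(9)=5, deg(10)=5.
Sorted degree sequence of G1: [8, 7, 7, 6, 5, 5, 5, 4, 4, 3, 2].
Degrees in G2: deg(0)=3, deg(1)=2, deg(2)=4, deg(3)=4, deg(4)=5, deg(5)=3, deg(6)=2, deg(7)=3, deg(8)=3, deg(9)=5, deg(10)=4.
Sorted degree sequence of G2: [5, 5, 4, 4, 4, 3, 3, 3, 3, 2, 2].
The (sorted) degree sequence is an isomorphism invariant, so since G1 and G2 have different degree sequences they cannot be isomorphic.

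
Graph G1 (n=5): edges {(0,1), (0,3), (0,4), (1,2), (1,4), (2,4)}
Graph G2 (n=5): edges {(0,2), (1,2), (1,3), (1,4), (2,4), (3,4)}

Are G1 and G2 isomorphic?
Yes, isomorphic

The graphs are isomorphic.
One valid mapping φ: V(G1) → V(G2): 0→2, 1→4, 2→3, 3→0, 4→1

Verify φ preserves adjacency — for each edge of G1, its image is an edge of G2:
  (0,1) → (φ(0),φ(1)) = (2,4) ∈ E(G2) ✓
  (0,3) → (φ(0),φ(3)) = (0,2) ∈ E(G2) ✓
  (0,4) → (φ(0),φ(4)) = (1,2) ∈ E(G2) ✓
  (1,2) → (φ(1),φ(2)) = (3,4) ∈ E(G2) ✓
  (1,4) → (φ(1),φ(4)) = (1,4) ∈ E(G2) ✓
  (2,4) → (φ(2),φ(4)) = (1,3) ∈ E(G2) ✓
All 6 edges of G1 map to edges of G2, and |E(G1)| = |E(G2)| = 6, so φ is a bijection on edges as well as vertices. Hence G1 ≅ G2.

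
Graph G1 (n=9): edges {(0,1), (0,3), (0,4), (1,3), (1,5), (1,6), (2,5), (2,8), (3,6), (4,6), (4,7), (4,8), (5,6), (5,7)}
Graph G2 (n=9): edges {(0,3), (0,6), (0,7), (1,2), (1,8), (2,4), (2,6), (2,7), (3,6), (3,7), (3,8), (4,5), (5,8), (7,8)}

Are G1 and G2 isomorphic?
Yes, isomorphic

The graphs are isomorphic.
One valid mapping φ: V(G1) → V(G2): 0→6, 1→3, 2→5, 3→0, 4→2, 5→8, 6→7, 7→1, 8→4

Verify φ preserves adjacency — for each edge of G1, its image is an edge of G2:
  (0,1) → (φ(0),φ(1)) = (3,6) ∈ E(G2) ✓
  (0,3) → (φ(0),φ(3)) = (0,6) ∈ E(G2) ✓
  (0,4) → (φ(0),φ(4)) = (2,6) ∈ E(G2) ✓
  (1,3) → (φ(1),φ(3)) = (0,3) ∈ E(G2) ✓
  (1,5) → (φ(1),φ(5)) = (3,8) ∈ E(G2) ✓
  (1,6) → (φ(1),φ(6)) = (3,7) ∈ E(G2) ✓
  (2,5) → (φ(2),φ(5)) = (5,8) ∈ E(G2) ✓
  (2,8) → (φ(2),φ(8)) = (4,5) ∈ E(G2) ✓
  (3,6) → (φ(3),φ(6)) = (0,7) ∈ E(G2) ✓
  (4,6) → (φ(4),φ(6)) = (2,7) ∈ E(G2) ✓
  (4,7) → (φ(4),φ(7)) = (1,2) ∈ E(G2) ✓
  (4,8) → (φ(4),φ(8)) = (2,4) ∈ E(G2) ✓
  (5,6) → (φ(5),φ(6)) = (7,8) ∈ E(G2) ✓
  (5,7) → (φ(5),φ(7)) = (1,8) ∈ E(G2) ✓
All 14 edges of G1 map to edges of G2, and |E(G1)| = |E(G2)| = 14, so φ is a bijection on edges as well as vertices. Hence G1 ≅ G2.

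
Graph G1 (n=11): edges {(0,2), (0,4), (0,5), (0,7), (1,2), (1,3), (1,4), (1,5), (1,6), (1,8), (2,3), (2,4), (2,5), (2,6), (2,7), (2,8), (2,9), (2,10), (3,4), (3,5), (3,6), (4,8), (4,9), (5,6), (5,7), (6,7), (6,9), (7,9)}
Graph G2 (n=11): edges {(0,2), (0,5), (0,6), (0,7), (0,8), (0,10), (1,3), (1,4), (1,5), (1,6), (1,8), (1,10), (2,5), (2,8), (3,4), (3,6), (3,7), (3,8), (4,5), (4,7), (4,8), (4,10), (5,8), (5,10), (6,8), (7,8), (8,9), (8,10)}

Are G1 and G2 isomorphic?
Yes, isomorphic

The graphs are isomorphic.
One valid mapping φ: V(G1) → V(G2): 0→7, 1→5, 2→8, 3→10, 4→0, 5→4, 6→1, 7→3, 8→2, 9→6, 10→9

Verify φ preserves adjacency — for each edge of G1, its image is an edge of G2:
  (0,2) → (φ(0),φ(2)) = (7,8) ∈ E(G2) ✓
  (0,4) → (φ(0),φ(4)) = (0,7) ∈ E(G2) ✓
  (0,5) → (φ(0),φ(5)) = (4,7) ∈ E(G2) ✓
  (0,7) → (φ(0),φ(7)) = (3,7) ∈ E(G2) ✓
  (1,2) → (φ(1),φ(2)) = (5,8) ∈ E(G2) ✓
  (1,3) → (φ(1),φ(3)) = (5,10) ∈ E(G2) ✓
  (1,4) → (φ(1),φ(4)) = (0,5) ∈ E(G2) ✓
  (1,5) → (φ(1),φ(5)) = (4,5) ∈ E(G2) ✓
  (1,6) → (φ(1),φ(6)) = (1,5) ∈ E(G2) ✓
  (1,8) → (φ(1),φ(8)) = (2,5) ∈ E(G2) ✓
  (2,3) → (φ(2),φ(3)) = (8,10) ∈ E(G2) ✓
  (2,4) → (φ(2),φ(4)) = (0,8) ∈ E(G2) ✓
  (2,5) → (φ(2),φ(5)) = (4,8) ∈ E(G2) ✓
  (2,6) → (φ(2),φ(6)) = (1,8) ∈ E(G2) ✓
  (2,7) → (φ(2),φ(7)) = (3,8) ∈ E(G2) ✓
  (2,8) → (φ(2),φ(8)) = (2,8) ∈ E(G2) ✓
  (2,9) → (φ(2),φ(9)) = (6,8) ∈ E(G2) ✓
  (2,10) → (φ(2),φ(10)) = (8,9) ∈ E(G2) ✓
  (3,4) → (φ(3),φ(4)) = (0,10) ∈ E(G2) ✓
  (3,5) → (φ(3),φ(5)) = (4,10) ∈ E(G2) ✓
  (3,6) → (φ(3),φ(6)) = (1,10) ∈ E(G2) ✓
  (4,8) → (φ(4),φ(8)) = (0,2) ∈ E(G2) ✓
  (4,9) → (φ(4),φ(9)) = (0,6) ∈ E(G2) ✓
  (5,6) → (φ(5),φ(6)) = (1,4) ∈ E(G2) ✓
  (5,7) → (φ(5),φ(7)) = (3,4) ∈ E(G2) ✓
  (6,7) → (φ(6),φ(7)) = (1,3) ∈ E(G2) ✓
  (6,9) → (φ(6),φ(9)) = (1,6) ∈ E(G2) ✓
  (7,9) → (φ(7),φ(9)) = (3,6) ∈ E(G2) ✓
All 28 edges of G1 map to edges of G2, and |E(G1)| = |E(G2)| = 28, so φ is a bijection on edges as well as vertices. Hence G1 ≅ G2.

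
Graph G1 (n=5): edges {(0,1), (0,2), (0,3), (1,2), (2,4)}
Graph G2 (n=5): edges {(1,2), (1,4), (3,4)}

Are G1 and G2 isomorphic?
No, not isomorphic

The graphs are NOT isomorphic.

Connected components of G1: 1 component(s) with vertex sets [[0, 1, 2, 3, 4]], sizes [5].
Connected components of G2: 2 component(s) with vertex sets [[0], [1, 2, 3, 4]], sizes [1, 4].
The number of connected components (and the multiset of component sizes) is an isomorphism invariant — an isomorphism maps each component of G1 bijectively onto a component of G2. Since G1 has 1 component(s) and G2 has 2, they cannot be isomorphic.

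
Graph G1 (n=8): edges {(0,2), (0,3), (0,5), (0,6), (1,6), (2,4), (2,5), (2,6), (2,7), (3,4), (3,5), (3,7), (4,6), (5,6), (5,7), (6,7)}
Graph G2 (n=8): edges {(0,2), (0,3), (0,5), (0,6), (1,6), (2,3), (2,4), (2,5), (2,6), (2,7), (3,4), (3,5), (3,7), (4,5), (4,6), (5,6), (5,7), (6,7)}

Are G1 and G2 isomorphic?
No, not isomorphic

The graphs are NOT isomorphic.

Counting edges: G1 has 16 edge(s); G2 has 18 edge(s).
Edge count is an isomorphism invariant (a bijection on vertices induces a bijection on edges), so differing edge counts rule out isomorphism.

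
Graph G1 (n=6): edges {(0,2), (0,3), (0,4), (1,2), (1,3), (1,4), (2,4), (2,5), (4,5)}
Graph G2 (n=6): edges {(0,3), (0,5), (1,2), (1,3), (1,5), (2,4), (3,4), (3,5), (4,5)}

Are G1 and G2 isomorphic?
Yes, isomorphic

The graphs are isomorphic.
One valid mapping φ: V(G1) → V(G2): 0→4, 1→1, 2→5, 3→2, 4→3, 5→0

Verify φ preserves adjacency — for each edge of G1, its image is an edge of G2:
  (0,2) → (φ(0),φ(2)) = (4,5) ∈ E(G2) ✓
  (0,3) → (φ(0),φ(3)) = (2,4) ∈ E(G2) ✓
  (0,4) → (φ(0),φ(4)) = (3,4) ∈ E(G2) ✓
  (1,2) → (φ(1),φ(2)) = (1,5) ∈ E(G2) ✓
  (1,3) → (φ(1),φ(3)) = (1,2) ∈ E(G2) ✓
  (1,4) → (φ(1),φ(4)) = (1,3) ∈ E(G2) ✓
  (2,4) → (φ(2),φ(4)) = (3,5) ∈ E(G2) ✓
  (2,5) → (φ(2),φ(5)) = (0,5) ∈ E(G2) ✓
  (4,5) → (φ(4),φ(5)) = (0,3) ∈ E(G2) ✓
All 9 edges of G1 map to edges of G2, and |E(G1)| = |E(G2)| = 9, so φ is a bijection on edges as well as vertices. Hence G1 ≅ G2.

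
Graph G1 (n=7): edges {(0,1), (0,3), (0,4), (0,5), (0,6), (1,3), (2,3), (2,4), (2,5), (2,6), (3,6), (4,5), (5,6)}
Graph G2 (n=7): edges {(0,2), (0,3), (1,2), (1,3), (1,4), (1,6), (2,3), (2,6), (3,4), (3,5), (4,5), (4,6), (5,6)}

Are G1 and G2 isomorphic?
Yes, isomorphic

The graphs are isomorphic.
One valid mapping φ: V(G1) → V(G2): 0→3, 1→0, 2→6, 3→2, 4→5, 5→4, 6→1

Verify φ preserves adjacency — for each edge of G1, its image is an edge of G2:
  (0,1) → (φ(0),φ(1)) = (0,3) ∈ E(G2) ✓
  (0,3) → (φ(0),φ(3)) = (2,3) ∈ E(G2) ✓
  (0,4) → (φ(0),φ(4)) = (3,5) ∈ E(G2) ✓
  (0,5) → (φ(0),φ(5)) = (3,4) ∈ E(G2) ✓
  (0,6) → (φ(0),φ(6)) = (1,3) ∈ E(G2) ✓
  (1,3) → (φ(1),φ(3)) = (0,2) ∈ E(G2) ✓
  (2,3) → (φ(2),φ(3)) = (2,6) ∈ E(G2) ✓
  (2,4) → (φ(2),φ(4)) = (5,6) ∈ E(G2) ✓
  (2,5) → (φ(2),φ(5)) = (4,6) ∈ E(G2) ✓
  (2,6) → (φ(2),φ(6)) = (1,6) ∈ E(G2) ✓
  (3,6) → (φ(3),φ(6)) = (1,2) ∈ E(G2) ✓
  (4,5) → (φ(4),φ(5)) = (4,5) ∈ E(G2) ✓
  (5,6) → (φ(5),φ(6)) = (1,4) ∈ E(G2) ✓
All 13 edges of G1 map to edges of G2, and |E(G1)| = |E(G2)| = 13, so φ is a bijection on edges as well as vertices. Hence G1 ≅ G2.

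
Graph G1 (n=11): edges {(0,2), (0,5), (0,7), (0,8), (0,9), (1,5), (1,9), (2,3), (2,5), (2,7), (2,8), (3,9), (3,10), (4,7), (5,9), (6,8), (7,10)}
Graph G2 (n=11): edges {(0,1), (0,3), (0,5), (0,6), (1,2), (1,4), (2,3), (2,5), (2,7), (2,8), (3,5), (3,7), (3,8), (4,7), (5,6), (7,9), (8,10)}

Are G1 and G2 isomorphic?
Yes, isomorphic

The graphs are isomorphic.
One valid mapping φ: V(G1) → V(G2): 0→3, 1→6, 2→2, 3→1, 4→9, 5→5, 6→10, 7→7, 8→8, 9→0, 10→4

Verify φ preserves adjacency — for each edge of G1, its image is an edge of G2:
  (0,2) → (φ(0),φ(2)) = (2,3) ∈ E(G2) ✓
  (0,5) → (φ(0),φ(5)) = (3,5) ∈ E(G2) ✓
  (0,7) → (φ(0),φ(7)) = (3,7) ∈ E(G2) ✓
  (0,8) → (φ(0),φ(8)) = (3,8) ∈ E(G2) ✓
  (0,9) → (φ(0),φ(9)) = (0,3) ∈ E(G2) ✓
  (1,5) → (φ(1),φ(5)) = (5,6) ∈ E(G2) ✓
  (1,9) → (φ(1),φ(9)) = (0,6) ∈ E(G2) ✓
  (2,3) → (φ(2),φ(3)) = (1,2) ∈ E(G2) ✓
  (2,5) → (φ(2),φ(5)) = (2,5) ∈ E(G2) ✓
  (2,7) → (φ(2),φ(7)) = (2,7) ∈ E(G2) ✓
  (2,8) → (φ(2),φ(8)) = (2,8) ∈ E(G2) ✓
  (3,9) → (φ(3),φ(9)) = (0,1) ∈ E(G2) ✓
  (3,10) → (φ(3),φ(10)) = (1,4) ∈ E(G2) ✓
  (4,7) → (φ(4),φ(7)) = (7,9) ∈ E(G2) ✓
  (5,9) → (φ(5),φ(9)) = (0,5) ∈ E(G2) ✓
  (6,8) → (φ(6),φ(8)) = (8,10) ∈ E(G2) ✓
  (7,10) → (φ(7),φ(10)) = (4,7) ∈ E(G2) ✓
All 17 edges of G1 map to edges of G2, and |E(G1)| = |E(G2)| = 17, so φ is a bijection on edges as well as vertices. Hence G1 ≅ G2.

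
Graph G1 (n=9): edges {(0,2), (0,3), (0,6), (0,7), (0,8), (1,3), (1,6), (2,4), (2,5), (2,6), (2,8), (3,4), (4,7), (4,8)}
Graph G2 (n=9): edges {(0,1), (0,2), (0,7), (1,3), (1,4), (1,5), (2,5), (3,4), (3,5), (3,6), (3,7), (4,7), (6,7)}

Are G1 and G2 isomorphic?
No, not isomorphic

The graphs are NOT isomorphic.

Degrees in G1: deg(0)=5, deg(1)=2, deg(2)=5, deg(3)=3, deg(4)=4, deg(5)=1, deg(6)=3, deg(7)=2, deg(8)=3.
Sorted degree sequence of G1: [5, 5, 4, 3, 3, 3, 2, 2, 1].
Degrees in G2: deg(0)=3, deg(1)=4, deg(2)=2, deg(3)=5, deg(4)=3, deg(5)=3, deg(6)=2, deg(7)=4, deg(8)=0.
Sorted degree sequence of G2: [5, 4, 4, 3, 3, 3, 2, 2, 0].
The (sorted) degree sequence is an isomorphism invariant, so since G1 and G2 have different degree sequences they cannot be isomorphic.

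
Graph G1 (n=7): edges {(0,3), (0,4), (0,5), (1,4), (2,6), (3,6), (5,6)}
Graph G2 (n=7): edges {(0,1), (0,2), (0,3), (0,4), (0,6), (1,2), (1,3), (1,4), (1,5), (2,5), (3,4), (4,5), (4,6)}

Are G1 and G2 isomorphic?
No, not isomorphic

The graphs are NOT isomorphic.

Degrees in G1: deg(0)=3, deg(1)=1, deg(2)=1, deg(3)=2, deg(4)=2, deg(5)=2, deg(6)=3.
Sorted degree sequence of G1: [3, 3, 2, 2, 2, 1, 1].
Degrees in G2: deg(0)=5, deg(1)=5, deg(2)=3, deg(3)=3, deg(4)=5, deg(5)=3, deg(6)=2.
Sorted degree sequence of G2: [5, 5, 5, 3, 3, 3, 2].
The (sorted) degree sequence is an isomorphism invariant, so since G1 and G2 have different degree sequences they cannot be isomorphic.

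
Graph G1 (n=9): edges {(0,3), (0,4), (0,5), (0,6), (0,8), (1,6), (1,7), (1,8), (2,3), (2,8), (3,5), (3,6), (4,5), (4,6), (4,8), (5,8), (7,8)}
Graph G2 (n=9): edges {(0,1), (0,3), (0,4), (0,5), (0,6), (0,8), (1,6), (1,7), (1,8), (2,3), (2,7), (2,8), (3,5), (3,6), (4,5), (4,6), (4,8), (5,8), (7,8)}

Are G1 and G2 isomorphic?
No, not isomorphic

The graphs are NOT isomorphic.

Counting edges: G1 has 17 edge(s); G2 has 19 edge(s).
Edge count is an isomorphism invariant (a bijection on vertices induces a bijection on edges), so differing edge counts rule out isomorphism.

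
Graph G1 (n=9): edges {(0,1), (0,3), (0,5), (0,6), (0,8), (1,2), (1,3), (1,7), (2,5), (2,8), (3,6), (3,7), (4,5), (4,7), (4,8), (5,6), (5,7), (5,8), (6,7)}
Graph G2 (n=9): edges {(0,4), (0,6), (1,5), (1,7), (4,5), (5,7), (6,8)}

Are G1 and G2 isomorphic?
No, not isomorphic

The graphs are NOT isomorphic.

Connected components of G1: 1 component(s) with vertex sets [[0, 1, 2, 3, 4, 5, 6, 7, 8]], sizes [9].
Connected components of G2: 3 component(s) with vertex sets [[2], [3], [0, 1, 4, 5, 6, 7, 8]], sizes [1, 1, 7].
The number of connected components (and the multiset of component sizes) is an isomorphism invariant — an isomorphism maps each component of G1 bijectively onto a component of G2. Since G1 has 1 component(s) and G2 has 3, they cannot be isomorphic.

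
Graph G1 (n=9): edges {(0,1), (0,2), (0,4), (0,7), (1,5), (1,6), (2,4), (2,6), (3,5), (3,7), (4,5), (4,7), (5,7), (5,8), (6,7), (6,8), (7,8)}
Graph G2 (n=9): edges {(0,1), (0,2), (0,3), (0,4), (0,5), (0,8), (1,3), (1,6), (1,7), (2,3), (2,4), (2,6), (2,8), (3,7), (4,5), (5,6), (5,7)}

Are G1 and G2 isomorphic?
Yes, isomorphic

The graphs are isomorphic.
One valid mapping φ: V(G1) → V(G2): 0→1, 1→6, 2→7, 3→8, 4→3, 5→2, 6→5, 7→0, 8→4

Verify φ preserves adjacency — for each edge of G1, its image is an edge of G2:
  (0,1) → (φ(0),φ(1)) = (1,6) ∈ E(G2) ✓
  (0,2) → (φ(0),φ(2)) = (1,7) ∈ E(G2) ✓
  (0,4) → (φ(0),φ(4)) = (1,3) ∈ E(G2) ✓
  (0,7) → (φ(0),φ(7)) = (0,1) ∈ E(G2) ✓
  (1,5) → (φ(1),φ(5)) = (2,6) ∈ E(G2) ✓
  (1,6) → (φ(1),φ(6)) = (5,6) ∈ E(G2) ✓
  (2,4) → (φ(2),φ(4)) = (3,7) ∈ E(G2) ✓
  (2,6) → (φ(2),φ(6)) = (5,7) ∈ E(G2) ✓
  (3,5) → (φ(3),φ(5)) = (2,8) ∈ E(G2) ✓
  (3,7) → (φ(3),φ(7)) = (0,8) ∈ E(G2) ✓
  (4,5) → (φ(4),φ(5)) = (2,3) ∈ E(G2) ✓
  (4,7) → (φ(4),φ(7)) = (0,3) ∈ E(G2) ✓
  (5,7) → (φ(5),φ(7)) = (0,2) ∈ E(G2) ✓
  (5,8) → (φ(5),φ(8)) = (2,4) ∈ E(G2) ✓
  (6,7) → (φ(6),φ(7)) = (0,5) ∈ E(G2) ✓
  (6,8) → (φ(6),φ(8)) = (4,5) ∈ E(G2) ✓
  (7,8) → (φ(7),φ(8)) = (0,4) ∈ E(G2) ✓
All 17 edges of G1 map to edges of G2, and |E(G1)| = |E(G2)| = 17, so φ is a bijection on edges as well as vertices. Hence G1 ≅ G2.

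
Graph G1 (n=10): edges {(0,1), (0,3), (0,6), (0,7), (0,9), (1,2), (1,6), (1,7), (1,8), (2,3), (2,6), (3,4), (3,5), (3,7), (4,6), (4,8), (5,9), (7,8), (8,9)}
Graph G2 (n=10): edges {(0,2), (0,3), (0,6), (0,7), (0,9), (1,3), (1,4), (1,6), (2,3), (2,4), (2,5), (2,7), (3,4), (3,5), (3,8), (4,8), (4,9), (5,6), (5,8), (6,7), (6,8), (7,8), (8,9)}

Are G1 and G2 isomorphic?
No, not isomorphic

The graphs are NOT isomorphic.

Counting triangles (3-cliques): G1 has 5, G2 has 11.
Triangle count is an isomorphism invariant, so differing triangle counts rule out isomorphism.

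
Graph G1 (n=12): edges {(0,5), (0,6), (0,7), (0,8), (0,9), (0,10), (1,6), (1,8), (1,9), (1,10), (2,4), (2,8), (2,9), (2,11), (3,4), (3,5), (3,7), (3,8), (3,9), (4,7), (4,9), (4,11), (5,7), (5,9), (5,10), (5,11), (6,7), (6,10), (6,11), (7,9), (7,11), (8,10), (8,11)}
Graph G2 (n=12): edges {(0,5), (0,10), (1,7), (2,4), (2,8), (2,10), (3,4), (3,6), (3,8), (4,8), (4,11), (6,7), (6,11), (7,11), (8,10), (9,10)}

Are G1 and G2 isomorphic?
No, not isomorphic

The graphs are NOT isomorphic.

Degrees in G1: deg(0)=6, deg(1)=4, deg(2)=4, deg(3)=5, deg(4)=5, deg(5)=6, deg(6)=5, deg(7)=7, deg(8)=6, deg(9)=7, deg(10)=5, deg(11)=6.
Sorted degree sequence of G1: [7, 7, 6, 6, 6, 6, 5, 5, 5, 5, 4, 4].
Degrees in G2: deg(0)=2, deg(1)=1, deg(2)=3, deg(3)=3, deg(4)=4, deg(5)=1, deg(6)=3, deg(7)=3, deg(8)=4, deg(9)=1, deg(10)=4, deg(11)=3.
Sorted degree sequence of G2: [4, 4, 4, 3, 3, 3, 3, 3, 2, 1, 1, 1].
The (sorted) degree sequence is an isomorphism invariant, so since G1 and G2 have different degree sequences they cannot be isomorphic.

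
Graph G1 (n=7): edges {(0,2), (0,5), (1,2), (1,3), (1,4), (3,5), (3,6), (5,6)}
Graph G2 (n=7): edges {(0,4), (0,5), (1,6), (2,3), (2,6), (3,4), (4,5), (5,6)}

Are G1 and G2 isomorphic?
Yes, isomorphic

The graphs are isomorphic.
One valid mapping φ: V(G1) → V(G2): 0→3, 1→6, 2→2, 3→5, 4→1, 5→4, 6→0

Verify φ preserves adjacency — for each edge of G1, its image is an edge of G2:
  (0,2) → (φ(0),φ(2)) = (2,3) ∈ E(G2) ✓
  (0,5) → (φ(0),φ(5)) = (3,4) ∈ E(G2) ✓
  (1,2) → (φ(1),φ(2)) = (2,6) ∈ E(G2) ✓
  (1,3) → (φ(1),φ(3)) = (5,6) ∈ E(G2) ✓
  (1,4) → (φ(1),φ(4)) = (1,6) ∈ E(G2) ✓
  (3,5) → (φ(3),φ(5)) = (4,5) ∈ E(G2) ✓
  (3,6) → (φ(3),φ(6)) = (0,5) ∈ E(G2) ✓
  (5,6) → (φ(5),φ(6)) = (0,4) ∈ E(G2) ✓
All 8 edges of G1 map to edges of G2, and |E(G1)| = |E(G2)| = 8, so φ is a bijection on edges as well as vertices. Hence G1 ≅ G2.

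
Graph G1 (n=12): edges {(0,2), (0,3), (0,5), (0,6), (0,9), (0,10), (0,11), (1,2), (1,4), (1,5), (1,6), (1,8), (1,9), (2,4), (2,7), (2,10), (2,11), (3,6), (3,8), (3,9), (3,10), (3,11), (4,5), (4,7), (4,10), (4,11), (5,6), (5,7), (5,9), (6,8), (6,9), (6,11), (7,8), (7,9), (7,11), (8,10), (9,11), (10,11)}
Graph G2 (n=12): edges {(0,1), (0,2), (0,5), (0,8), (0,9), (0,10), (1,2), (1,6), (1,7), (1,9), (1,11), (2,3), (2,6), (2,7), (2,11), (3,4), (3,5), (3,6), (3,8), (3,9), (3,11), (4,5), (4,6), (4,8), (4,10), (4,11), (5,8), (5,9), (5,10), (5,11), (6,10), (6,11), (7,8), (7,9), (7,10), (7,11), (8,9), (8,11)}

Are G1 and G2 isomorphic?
Yes, isomorphic

The graphs are isomorphic.
One valid mapping φ: V(G1) → V(G2): 0→3, 1→0, 2→2, 3→4, 4→1, 5→9, 6→5, 7→7, 8→10, 9→8, 10→6, 11→11

Verify φ preserves adjacency — for each edge of G1, its image is an edge of G2:
  (0,2) → (φ(0),φ(2)) = (2,3) ∈ E(G2) ✓
  (0,3) → (φ(0),φ(3)) = (3,4) ∈ E(G2) ✓
  (0,5) → (φ(0),φ(5)) = (3,9) ∈ E(G2) ✓
  (0,6) → (φ(0),φ(6)) = (3,5) ∈ E(G2) ✓
  (0,9) → (φ(0),φ(9)) = (3,8) ∈ E(G2) ✓
  (0,10) → (φ(0),φ(10)) = (3,6) ∈ E(G2) ✓
  (0,11) → (φ(0),φ(11)) = (3,11) ∈ E(G2) ✓
  (1,2) → (φ(1),φ(2)) = (0,2) ∈ E(G2) ✓
  (1,4) → (φ(1),φ(4)) = (0,1) ∈ E(G2) ✓
  (1,5) → (φ(1),φ(5)) = (0,9) ∈ E(G2) ✓
  (1,6) → (φ(1),φ(6)) = (0,5) ∈ E(G2) ✓
  (1,8) → (φ(1),φ(8)) = (0,10) ∈ E(G2) ✓
  (1,9) → (φ(1),φ(9)) = (0,8) ∈ E(G2) ✓
  (2,4) → (φ(2),φ(4)) = (1,2) ∈ E(G2) ✓
  (2,7) → (φ(2),φ(7)) = (2,7) ∈ E(G2) ✓
  (2,10) → (φ(2),φ(10)) = (2,6) ∈ E(G2) ✓
  (2,11) → (φ(2),φ(11)) = (2,11) ∈ E(G2) ✓
  (3,6) → (φ(3),φ(6)) = (4,5) ∈ E(G2) ✓
  (3,8) → (φ(3),φ(8)) = (4,10) ∈ E(G2) ✓
  (3,9) → (φ(3),φ(9)) = (4,8) ∈ E(G2) ✓
  (3,10) → (φ(3),φ(10)) = (4,6) ∈ E(G2) ✓
  (3,11) → (φ(3),φ(11)) = (4,11) ∈ E(G2) ✓
  (4,5) → (φ(4),φ(5)) = (1,9) ∈ E(G2) ✓
  (4,7) → (φ(4),φ(7)) = (1,7) ∈ E(G2) ✓
  (4,10) → (φ(4),φ(10)) = (1,6) ∈ E(G2) ✓
  (4,11) → (φ(4),φ(11)) = (1,11) ∈ E(G2) ✓
  (5,6) → (φ(5),φ(6)) = (5,9) ∈ E(G2) ✓
  (5,7) → (φ(5),φ(7)) = (7,9) ∈ E(G2) ✓
  (5,9) → (φ(5),φ(9)) = (8,9) ∈ E(G2) ✓
  (6,8) → (φ(6),φ(8)) = (5,10) ∈ E(G2) ✓
  (6,9) → (φ(6),φ(9)) = (5,8) ∈ E(G2) ✓
  (6,11) → (φ(6),φ(11)) = (5,11) ∈ E(G2) ✓
  (7,8) → (φ(7),φ(8)) = (7,10) ∈ E(G2) ✓
  (7,9) → (φ(7),φ(9)) = (7,8) ∈ E(G2) ✓
  (7,11) → (φ(7),φ(11)) = (7,11) ∈ E(G2) ✓
  (8,10) → (φ(8),φ(10)) = (6,10) ∈ E(G2) ✓
  (9,11) → (φ(9),φ(11)) = (8,11) ∈ E(G2) ✓
  (10,11) → (φ(10),φ(11)) = (6,11) ∈ E(G2) ✓
All 38 edges of G1 map to edges of G2, and |E(G1)| = |E(G2)| = 38, so φ is a bijection on edges as well as vertices. Hence G1 ≅ G2.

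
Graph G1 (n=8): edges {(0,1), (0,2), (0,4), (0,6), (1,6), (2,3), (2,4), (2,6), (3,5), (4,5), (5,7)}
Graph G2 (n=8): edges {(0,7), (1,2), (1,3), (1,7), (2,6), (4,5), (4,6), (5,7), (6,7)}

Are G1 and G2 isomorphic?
No, not isomorphic

The graphs are NOT isomorphic.

Degrees in G1: deg(0)=4, deg(1)=2, deg(2)=4, deg(3)=2, deg(4)=3, deg(5)=3, deg(6)=3, deg(7)=1.
Sorted degree sequence of G1: [4, 4, 3, 3, 3, 2, 2, 1].
Degrees in G2: deg(0)=1, deg(1)=3, deg(2)=2, deg(3)=1, deg(4)=2, deg(5)=2, deg(6)=3, deg(7)=4.
Sorted degree sequence of G2: [4, 3, 3, 2, 2, 2, 1, 1].
The (sorted) degree sequence is an isomorphism invariant, so since G1 and G2 have different degree sequences they cannot be isomorphic.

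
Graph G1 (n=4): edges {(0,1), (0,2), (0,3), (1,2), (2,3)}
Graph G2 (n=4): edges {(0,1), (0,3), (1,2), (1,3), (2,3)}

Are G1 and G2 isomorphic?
Yes, isomorphic

The graphs are isomorphic.
One valid mapping φ: V(G1) → V(G2): 0→3, 1→2, 2→1, 3→0

Verify φ preserves adjacency — for each edge of G1, its image is an edge of G2:
  (0,1) → (φ(0),φ(1)) = (2,3) ∈ E(G2) ✓
  (0,2) → (φ(0),φ(2)) = (1,3) ∈ E(G2) ✓
  (0,3) → (φ(0),φ(3)) = (0,3) ∈ E(G2) ✓
  (1,2) → (φ(1),φ(2)) = (1,2) ∈ E(G2) ✓
  (2,3) → (φ(2),φ(3)) = (0,1) ∈ E(G2) ✓
All 5 edges of G1 map to edges of G2, and |E(G1)| = |E(G2)| = 5, so φ is a bijection on edges as well as vertices. Hence G1 ≅ G2.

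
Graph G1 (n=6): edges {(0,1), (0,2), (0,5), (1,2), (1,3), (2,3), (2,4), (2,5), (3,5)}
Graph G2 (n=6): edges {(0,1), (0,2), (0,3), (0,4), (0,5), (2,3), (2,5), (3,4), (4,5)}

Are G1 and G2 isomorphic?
Yes, isomorphic

The graphs are isomorphic.
One valid mapping φ: V(G1) → V(G2): 0→2, 1→5, 2→0, 3→4, 4→1, 5→3

Verify φ preserves adjacency — for each edge of G1, its image is an edge of G2:
  (0,1) → (φ(0),φ(1)) = (2,5) ∈ E(G2) ✓
  (0,2) → (φ(0),φ(2)) = (0,2) ∈ E(G2) ✓
  (0,5) → (φ(0),φ(5)) = (2,3) ∈ E(G2) ✓
  (1,2) → (φ(1),φ(2)) = (0,5) ∈ E(G2) ✓
  (1,3) → (φ(1),φ(3)) = (4,5) ∈ E(G2) ✓
  (2,3) → (φ(2),φ(3)) = (0,4) ∈ E(G2) ✓
  (2,4) → (φ(2),φ(4)) = (0,1) ∈ E(G2) ✓
  (2,5) → (φ(2),φ(5)) = (0,3) ∈ E(G2) ✓
  (3,5) → (φ(3),φ(5)) = (3,4) ∈ E(G2) ✓
All 9 edges of G1 map to edges of G2, and |E(G1)| = |E(G2)| = 9, so φ is a bijection on edges as well as vertices. Hence G1 ≅ G2.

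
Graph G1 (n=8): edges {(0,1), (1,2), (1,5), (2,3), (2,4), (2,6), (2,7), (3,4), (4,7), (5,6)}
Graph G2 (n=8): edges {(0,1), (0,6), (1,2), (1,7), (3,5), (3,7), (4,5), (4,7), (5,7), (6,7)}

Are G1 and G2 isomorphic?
Yes, isomorphic

The graphs are isomorphic.
One valid mapping φ: V(G1) → V(G2): 0→2, 1→1, 2→7, 3→4, 4→5, 5→0, 6→6, 7→3

Verify φ preserves adjacency — for each edge of G1, its image is an edge of G2:
  (0,1) → (φ(0),φ(1)) = (1,2) ∈ E(G2) ✓
  (1,2) → (φ(1),φ(2)) = (1,7) ∈ E(G2) ✓
  (1,5) → (φ(1),φ(5)) = (0,1) ∈ E(G2) ✓
  (2,3) → (φ(2),φ(3)) = (4,7) ∈ E(G2) ✓
  (2,4) → (φ(2),φ(4)) = (5,7) ∈ E(G2) ✓
  (2,6) → (φ(2),φ(6)) = (6,7) ∈ E(G2) ✓
  (2,7) → (φ(2),φ(7)) = (3,7) ∈ E(G2) ✓
  (3,4) → (φ(3),φ(4)) = (4,5) ∈ E(G2) ✓
  (4,7) → (φ(4),φ(7)) = (3,5) ∈ E(G2) ✓
  (5,6) → (φ(5),φ(6)) = (0,6) ∈ E(G2) ✓
All 10 edges of G1 map to edges of G2, and |E(G1)| = |E(G2)| = 10, so φ is a bijection on edges as well as vertices. Hence G1 ≅ G2.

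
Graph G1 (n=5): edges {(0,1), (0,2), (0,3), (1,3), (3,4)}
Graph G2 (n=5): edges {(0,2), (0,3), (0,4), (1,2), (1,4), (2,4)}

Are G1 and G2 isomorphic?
No, not isomorphic

The graphs are NOT isomorphic.

Degrees in G1: deg(0)=3, deg(1)=2, deg(2)=1, deg(3)=3, deg(4)=1.
Sorted degree sequence of G1: [3, 3, 2, 1, 1].
Degrees in G2: deg(0)=3, deg(1)=2, deg(2)=3, deg(3)=1, deg(4)=3.
Sorted degree sequence of G2: [3, 3, 3, 2, 1].
The (sorted) degree sequence is an isomorphism invariant, so since G1 and G2 have different degree sequences they cannot be isomorphic.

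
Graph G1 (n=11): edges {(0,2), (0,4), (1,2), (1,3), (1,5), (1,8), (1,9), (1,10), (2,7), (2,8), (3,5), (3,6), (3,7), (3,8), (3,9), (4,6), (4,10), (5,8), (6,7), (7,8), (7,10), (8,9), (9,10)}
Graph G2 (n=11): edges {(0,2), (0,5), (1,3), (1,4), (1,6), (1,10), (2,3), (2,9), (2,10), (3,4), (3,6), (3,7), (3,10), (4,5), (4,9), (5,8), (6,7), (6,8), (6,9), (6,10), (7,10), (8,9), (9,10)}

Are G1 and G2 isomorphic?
Yes, isomorphic

The graphs are isomorphic.
One valid mapping φ: V(G1) → V(G2): 0→0, 1→3, 2→2, 3→6, 4→5, 5→7, 6→8, 7→9, 8→10, 9→1, 10→4

Verify φ preserves adjacency — for each edge of G1, its image is an edge of G2:
  (0,2) → (φ(0),φ(2)) = (0,2) ∈ E(G2) ✓
  (0,4) → (φ(0),φ(4)) = (0,5) ∈ E(G2) ✓
  (1,2) → (φ(1),φ(2)) = (2,3) ∈ E(G2) ✓
  (1,3) → (φ(1),φ(3)) = (3,6) ∈ E(G2) ✓
  (1,5) → (φ(1),φ(5)) = (3,7) ∈ E(G2) ✓
  (1,8) → (φ(1),φ(8)) = (3,10) ∈ E(G2) ✓
  (1,9) → (φ(1),φ(9)) = (1,3) ∈ E(G2) ✓
  (1,10) → (φ(1),φ(10)) = (3,4) ∈ E(G2) ✓
  (2,7) → (φ(2),φ(7)) = (2,9) ∈ E(G2) ✓
  (2,8) → (φ(2),φ(8)) = (2,10) ∈ E(G2) ✓
  (3,5) → (φ(3),φ(5)) = (6,7) ∈ E(G2) ✓
  (3,6) → (φ(3),φ(6)) = (6,8) ∈ E(G2) ✓
  (3,7) → (φ(3),φ(7)) = (6,9) ∈ E(G2) ✓
  (3,8) → (φ(3),φ(8)) = (6,10) ∈ E(G2) ✓
  (3,9) → (φ(3),φ(9)) = (1,6) ∈ E(G2) ✓
  (4,6) → (φ(4),φ(6)) = (5,8) ∈ E(G2) ✓
  (4,10) → (φ(4),φ(10)) = (4,5) ∈ E(G2) ✓
  (5,8) → (φ(5),φ(8)) = (7,10) ∈ E(G2) ✓
  (6,7) → (φ(6),φ(7)) = (8,9) ∈ E(G2) ✓
  (7,8) → (φ(7),φ(8)) = (9,10) ∈ E(G2) ✓
  (7,10) → (φ(7),φ(10)) = (4,9) ∈ E(G2) ✓
  (8,9) → (φ(8),φ(9)) = (1,10) ∈ E(G2) ✓
  (9,10) → (φ(9),φ(10)) = (1,4) ∈ E(G2) ✓
All 23 edges of G1 map to edges of G2, and |E(G1)| = |E(G2)| = 23, so φ is a bijection on edges as well as vertices. Hence G1 ≅ G2.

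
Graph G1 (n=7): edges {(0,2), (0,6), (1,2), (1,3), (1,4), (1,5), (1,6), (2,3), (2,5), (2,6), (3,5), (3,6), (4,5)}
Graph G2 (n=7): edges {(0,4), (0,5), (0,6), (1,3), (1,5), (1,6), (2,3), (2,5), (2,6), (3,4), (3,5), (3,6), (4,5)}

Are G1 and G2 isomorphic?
No, not isomorphic

The graphs are NOT isomorphic.

Degrees in G1: deg(0)=2, deg(1)=5, deg(2)=5, deg(3)=4, deg(4)=2, deg(5)=4, deg(6)=4.
Sorted degree sequence of G1: [5, 5, 4, 4, 4, 2, 2].
Degrees in G2: deg(0)=3, deg(1)=3, deg(2)=3, deg(3)=5, deg(4)=3, deg(5)=5, deg(6)=4.
Sorted degree sequence of G2: [5, 5, 4, 3, 3, 3, 3].
The (sorted) degree sequence is an isomorphism invariant, so since G1 and G2 have different degree sequences they cannot be isomorphic.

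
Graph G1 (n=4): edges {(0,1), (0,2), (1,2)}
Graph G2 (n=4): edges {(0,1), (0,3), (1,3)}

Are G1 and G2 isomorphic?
Yes, isomorphic

The graphs are isomorphic.
One valid mapping φ: V(G1) → V(G2): 0→3, 1→1, 2→0, 3→2

Verify φ preserves adjacency — for each edge of G1, its image is an edge of G2:
  (0,1) → (φ(0),φ(1)) = (1,3) ∈ E(G2) ✓
  (0,2) → (φ(0),φ(2)) = (0,3) ∈ E(G2) ✓
  (1,2) → (φ(1),φ(2)) = (0,1) ∈ E(G2) ✓
All 3 edges of G1 map to edges of G2, and |E(G1)| = |E(G2)| = 3, so φ is a bijection on edges as well as vertices. Hence G1 ≅ G2.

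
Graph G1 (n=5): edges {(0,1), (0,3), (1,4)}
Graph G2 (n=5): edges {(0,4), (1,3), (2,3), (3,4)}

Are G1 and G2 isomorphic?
No, not isomorphic

The graphs are NOT isomorphic.

Connected components of G1: 2 component(s) with vertex sets [[2], [0, 1, 3, 4]], sizes [1, 4].
Connected components of G2: 1 component(s) with vertex sets [[0, 1, 2, 3, 4]], sizes [5].
The number of connected components (and the multiset of component sizes) is an isomorphism invariant — an isomorphism maps each component of G1 bijectively onto a component of G2. Since G1 has 2 component(s) and G2 has 1, they cannot be isomorphic.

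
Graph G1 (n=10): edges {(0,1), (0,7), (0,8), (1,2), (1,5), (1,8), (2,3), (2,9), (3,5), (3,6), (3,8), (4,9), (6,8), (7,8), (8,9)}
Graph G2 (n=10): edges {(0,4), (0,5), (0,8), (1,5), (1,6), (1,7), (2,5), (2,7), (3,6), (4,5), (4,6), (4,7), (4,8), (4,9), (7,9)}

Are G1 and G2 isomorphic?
Yes, isomorphic

The graphs are isomorphic.
One valid mapping φ: V(G1) → V(G2): 0→0, 1→5, 2→1, 3→7, 4→3, 5→2, 6→9, 7→8, 8→4, 9→6

Verify φ preserves adjacency — for each edge of G1, its image is an edge of G2:
  (0,1) → (φ(0),φ(1)) = (0,5) ∈ E(G2) ✓
  (0,7) → (φ(0),φ(7)) = (0,8) ∈ E(G2) ✓
  (0,8) → (φ(0),φ(8)) = (0,4) ∈ E(G2) ✓
  (1,2) → (φ(1),φ(2)) = (1,5) ∈ E(G2) ✓
  (1,5) → (φ(1),φ(5)) = (2,5) ∈ E(G2) ✓
  (1,8) → (φ(1),φ(8)) = (4,5) ∈ E(G2) ✓
  (2,3) → (φ(2),φ(3)) = (1,7) ∈ E(G2) ✓
  (2,9) → (φ(2),φ(9)) = (1,6) ∈ E(G2) ✓
  (3,5) → (φ(3),φ(5)) = (2,7) ∈ E(G2) ✓
  (3,6) → (φ(3),φ(6)) = (7,9) ∈ E(G2) ✓
  (3,8) → (φ(3),φ(8)) = (4,7) ∈ E(G2) ✓
  (4,9) → (φ(4),φ(9)) = (3,6) ∈ E(G2) ✓
  (6,8) → (φ(6),φ(8)) = (4,9) ∈ E(G2) ✓
  (7,8) → (φ(7),φ(8)) = (4,8) ∈ E(G2) ✓
  (8,9) → (φ(8),φ(9)) = (4,6) ∈ E(G2) ✓
All 15 edges of G1 map to edges of G2, and |E(G1)| = |E(G2)| = 15, so φ is a bijection on edges as well as vertices. Hence G1 ≅ G2.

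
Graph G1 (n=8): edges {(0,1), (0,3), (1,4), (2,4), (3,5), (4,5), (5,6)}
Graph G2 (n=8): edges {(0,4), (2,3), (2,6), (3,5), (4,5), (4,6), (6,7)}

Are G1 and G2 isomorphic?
Yes, isomorphic

The graphs are isomorphic.
One valid mapping φ: V(G1) → V(G2): 0→3, 1→5, 2→0, 3→2, 4→4, 5→6, 6→7, 7→1

Verify φ preserves adjacency — for each edge of G1, its image is an edge of G2:
  (0,1) → (φ(0),φ(1)) = (3,5) ∈ E(G2) ✓
  (0,3) → (φ(0),φ(3)) = (2,3) ∈ E(G2) ✓
  (1,4) → (φ(1),φ(4)) = (4,5) ∈ E(G2) ✓
  (2,4) → (φ(2),φ(4)) = (0,4) ∈ E(G2) ✓
  (3,5) → (φ(3),φ(5)) = (2,6) ∈ E(G2) ✓
  (4,5) → (φ(4),φ(5)) = (4,6) ∈ E(G2) ✓
  (5,6) → (φ(5),φ(6)) = (6,7) ∈ E(G2) ✓
All 7 edges of G1 map to edges of G2, and |E(G1)| = |E(G2)| = 7, so φ is a bijection on edges as well as vertices. Hence G1 ≅ G2.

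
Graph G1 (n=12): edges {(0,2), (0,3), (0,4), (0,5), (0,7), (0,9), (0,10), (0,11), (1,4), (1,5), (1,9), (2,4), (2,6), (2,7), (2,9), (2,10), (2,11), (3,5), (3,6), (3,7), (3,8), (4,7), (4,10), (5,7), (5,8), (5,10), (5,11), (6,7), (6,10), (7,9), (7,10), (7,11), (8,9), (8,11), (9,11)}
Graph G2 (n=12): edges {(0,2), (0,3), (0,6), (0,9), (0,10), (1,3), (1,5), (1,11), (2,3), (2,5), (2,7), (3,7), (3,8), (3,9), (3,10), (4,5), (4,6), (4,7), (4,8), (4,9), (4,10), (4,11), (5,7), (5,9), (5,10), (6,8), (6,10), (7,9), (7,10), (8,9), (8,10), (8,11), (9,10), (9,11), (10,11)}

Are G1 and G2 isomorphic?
Yes, isomorphic

The graphs are isomorphic.
One valid mapping φ: V(G1) → V(G2): 0→9, 1→1, 2→4, 3→0, 4→11, 5→3, 6→6, 7→10, 8→2, 9→5, 10→8, 11→7

Verify φ preserves adjacency — for each edge of G1, its image is an edge of G2:
  (0,2) → (φ(0),φ(2)) = (4,9) ∈ E(G2) ✓
  (0,3) → (φ(0),φ(3)) = (0,9) ∈ E(G2) ✓
  (0,4) → (φ(0),φ(4)) = (9,11) ∈ E(G2) ✓
  (0,5) → (φ(0),φ(5)) = (3,9) ∈ E(G2) ✓
  (0,7) → (φ(0),φ(7)) = (9,10) ∈ E(G2) ✓
  (0,9) → (φ(0),φ(9)) = (5,9) ∈ E(G2) ✓
  (0,10) → (φ(0),φ(10)) = (8,9) ∈ E(G2) ✓
  (0,11) → (φ(0),φ(11)) = (7,9) ∈ E(G2) ✓
  (1,4) → (φ(1),φ(4)) = (1,11) ∈ E(G2) ✓
  (1,5) → (φ(1),φ(5)) = (1,3) ∈ E(G2) ✓
  (1,9) → (φ(1),φ(9)) = (1,5) ∈ E(G2) ✓
  (2,4) → (φ(2),φ(4)) = (4,11) ∈ E(G2) ✓
  (2,6) → (φ(2),φ(6)) = (4,6) ∈ E(G2) ✓
  (2,7) → (φ(2),φ(7)) = (4,10) ∈ E(G2) ✓
  (2,9) → (φ(2),φ(9)) = (4,5) ∈ E(G2) ✓
  (2,10) → (φ(2),φ(10)) = (4,8) ∈ E(G2) ✓
  (2,11) → (φ(2),φ(11)) = (4,7) ∈ E(G2) ✓
  (3,5) → (φ(3),φ(5)) = (0,3) ∈ E(G2) ✓
  (3,6) → (φ(3),φ(6)) = (0,6) ∈ E(G2) ✓
  (3,7) → (φ(3),φ(7)) = (0,10) ∈ E(G2) ✓
  (3,8) → (φ(3),φ(8)) = (0,2) ∈ E(G2) ✓
  (4,7) → (φ(4),φ(7)) = (10,11) ∈ E(G2) ✓
  (4,10) → (φ(4),φ(10)) = (8,11) ∈ E(G2) ✓
  (5,7) → (φ(5),φ(7)) = (3,10) ∈ E(G2) ✓
  (5,8) → (φ(5),φ(8)) = (2,3) ∈ E(G2) ✓
  (5,10) → (φ(5),φ(10)) = (3,8) ∈ E(G2) ✓
  (5,11) → (φ(5),φ(11)) = (3,7) ∈ E(G2) ✓
  (6,7) → (φ(6),φ(7)) = (6,10) ∈ E(G2) ✓
  (6,10) → (φ(6),φ(10)) = (6,8) ∈ E(G2) ✓
  (7,9) → (φ(7),φ(9)) = (5,10) ∈ E(G2) ✓
  (7,10) → (φ(7),φ(10)) = (8,10) ∈ E(G2) ✓
  (7,11) → (φ(7),φ(11)) = (7,10) ∈ E(G2) ✓
  (8,9) → (φ(8),φ(9)) = (2,5) ∈ E(G2) ✓
  (8,11) → (φ(8),φ(11)) = (2,7) ∈ E(G2) ✓
  (9,11) → (φ(9),φ(11)) = (5,7) ∈ E(G2) ✓
All 35 edges of G1 map to edges of G2, and |E(G1)| = |E(G2)| = 35, so φ is a bijection on edges as well as vertices. Hence G1 ≅ G2.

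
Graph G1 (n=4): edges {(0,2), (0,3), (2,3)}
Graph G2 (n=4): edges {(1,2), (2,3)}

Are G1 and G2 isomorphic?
No, not isomorphic

The graphs are NOT isomorphic.

Degrees in G1: deg(0)=2, deg(1)=0, deg(2)=2, deg(3)=2.
Sorted degree sequence of G1: [2, 2, 2, 0].
Degrees in G2: deg(0)=0, deg(1)=1, deg(2)=2, deg(3)=1.
Sorted degree sequence of G2: [2, 1, 1, 0].
The (sorted) degree sequence is an isomorphism invariant, so since G1 and G2 have different degree sequences they cannot be isomorphic.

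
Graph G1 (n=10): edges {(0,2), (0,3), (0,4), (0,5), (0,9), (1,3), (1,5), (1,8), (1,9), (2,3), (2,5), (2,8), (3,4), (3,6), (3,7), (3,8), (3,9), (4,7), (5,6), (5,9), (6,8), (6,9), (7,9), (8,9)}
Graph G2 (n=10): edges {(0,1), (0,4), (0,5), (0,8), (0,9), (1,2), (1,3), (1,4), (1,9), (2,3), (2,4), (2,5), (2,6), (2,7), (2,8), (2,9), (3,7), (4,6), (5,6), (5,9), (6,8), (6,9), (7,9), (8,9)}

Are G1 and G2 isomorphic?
Yes, isomorphic

The graphs are isomorphic.
One valid mapping φ: V(G1) → V(G2): 0→1, 1→5, 2→4, 3→2, 4→3, 5→0, 6→8, 7→7, 8→6, 9→9

Verify φ preserves adjacency — for each edge of G1, its image is an edge of G2:
  (0,2) → (φ(0),φ(2)) = (1,4) ∈ E(G2) ✓
  (0,3) → (φ(0),φ(3)) = (1,2) ∈ E(G2) ✓
  (0,4) → (φ(0),φ(4)) = (1,3) ∈ E(G2) ✓
  (0,5) → (φ(0),φ(5)) = (0,1) ∈ E(G2) ✓
  (0,9) → (φ(0),φ(9)) = (1,9) ∈ E(G2) ✓
  (1,3) → (φ(1),φ(3)) = (2,5) ∈ E(G2) ✓
  (1,5) → (φ(1),φ(5)) = (0,5) ∈ E(G2) ✓
  (1,8) → (φ(1),φ(8)) = (5,6) ∈ E(G2) ✓
  (1,9) → (φ(1),φ(9)) = (5,9) ∈ E(G2) ✓
  (2,3) → (φ(2),φ(3)) = (2,4) ∈ E(G2) ✓
  (2,5) → (φ(2),φ(5)) = (0,4) ∈ E(G2) ✓
  (2,8) → (φ(2),φ(8)) = (4,6) ∈ E(G2) ✓
  (3,4) → (φ(3),φ(4)) = (2,3) ∈ E(G2) ✓
  (3,6) → (φ(3),φ(6)) = (2,8) ∈ E(G2) ✓
  (3,7) → (φ(3),φ(7)) = (2,7) ∈ E(G2) ✓
  (3,8) → (φ(3),φ(8)) = (2,6) ∈ E(G2) ✓
  (3,9) → (φ(3),φ(9)) = (2,9) ∈ E(G2) ✓
  (4,7) → (φ(4),φ(7)) = (3,7) ∈ E(G2) ✓
  (5,6) → (φ(5),φ(6)) = (0,8) ∈ E(G2) ✓
  (5,9) → (φ(5),φ(9)) = (0,9) ∈ E(G2) ✓
  (6,8) → (φ(6),φ(8)) = (6,8) ∈ E(G2) ✓
  (6,9) → (φ(6),φ(9)) = (8,9) ∈ E(G2) ✓
  (7,9) → (φ(7),φ(9)) = (7,9) ∈ E(G2) ✓
  (8,9) → (φ(8),φ(9)) = (6,9) ∈ E(G2) ✓
All 24 edges of G1 map to edges of G2, and |E(G1)| = |E(G2)| = 24, so φ is a bijection on edges as well as vertices. Hence G1 ≅ G2.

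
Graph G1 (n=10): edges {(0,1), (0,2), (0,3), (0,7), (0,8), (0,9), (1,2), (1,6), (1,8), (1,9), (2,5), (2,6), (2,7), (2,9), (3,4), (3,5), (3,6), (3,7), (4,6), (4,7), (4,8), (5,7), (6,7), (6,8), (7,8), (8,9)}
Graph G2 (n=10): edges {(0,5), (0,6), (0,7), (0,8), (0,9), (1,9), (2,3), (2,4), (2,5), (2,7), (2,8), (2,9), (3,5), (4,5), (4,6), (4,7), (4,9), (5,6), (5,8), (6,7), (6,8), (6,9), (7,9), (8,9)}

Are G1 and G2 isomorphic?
No, not isomorphic

The graphs are NOT isomorphic.

Degrees in G1: deg(0)=6, deg(1)=5, deg(2)=6, deg(3)=5, deg(4)=4, deg(5)=3, deg(6)=6, deg(7)=7, deg(8)=6, deg(9)=4.
Sorted degree sequence of G1: [7, 6, 6, 6, 6, 5, 5, 4, 4, 3].
Degrees in G2: deg(0)=5, deg(1)=1, deg(2)=6, deg(3)=2, deg(4)=5, deg(5)=6, deg(6)=6, deg(7)=5, deg(8)=5, deg(9)=7.
Sorted degree sequence of G2: [7, 6, 6, 6, 5, 5, 5, 5, 2, 1].
The (sorted) degree sequence is an isomorphism invariant, so since G1 and G2 have different degree sequences they cannot be isomorphic.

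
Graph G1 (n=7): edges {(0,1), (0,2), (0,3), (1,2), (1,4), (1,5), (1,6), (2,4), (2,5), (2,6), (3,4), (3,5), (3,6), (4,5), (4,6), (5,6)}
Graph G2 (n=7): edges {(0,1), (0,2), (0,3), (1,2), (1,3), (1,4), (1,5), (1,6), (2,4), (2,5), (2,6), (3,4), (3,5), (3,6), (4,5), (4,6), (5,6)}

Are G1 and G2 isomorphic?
No, not isomorphic

The graphs are NOT isomorphic.

Counting edges: G1 has 16 edge(s); G2 has 17 edge(s).
Edge count is an isomorphism invariant (a bijection on vertices induces a bijection on edges), so differing edge counts rule out isomorphism.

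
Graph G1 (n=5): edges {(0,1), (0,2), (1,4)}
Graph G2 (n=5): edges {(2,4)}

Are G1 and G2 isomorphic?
No, not isomorphic

The graphs are NOT isomorphic.

Connected components of G1: 2 component(s) with vertex sets [[3], [0, 1, 2, 4]], sizes [1, 4].
Connected components of G2: 4 component(s) with vertex sets [[0], [1], [3], [2, 4]], sizes [1, 1, 1, 2].
The number of connected components (and the multiset of component sizes) is an isomorphism invariant — an isomorphism maps each component of G1 bijectively onto a component of G2. Since G1 has 2 component(s) and G2 has 4, they cannot be isomorphic.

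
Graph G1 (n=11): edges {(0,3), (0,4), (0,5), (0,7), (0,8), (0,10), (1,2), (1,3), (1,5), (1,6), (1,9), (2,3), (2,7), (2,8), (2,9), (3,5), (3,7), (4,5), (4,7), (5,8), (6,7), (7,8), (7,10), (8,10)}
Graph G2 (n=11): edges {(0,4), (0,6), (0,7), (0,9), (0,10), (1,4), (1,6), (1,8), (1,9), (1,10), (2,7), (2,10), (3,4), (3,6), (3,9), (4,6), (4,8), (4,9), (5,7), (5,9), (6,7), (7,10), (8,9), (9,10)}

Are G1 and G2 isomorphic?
Yes, isomorphic

The graphs are isomorphic.
One valid mapping φ: V(G1) → V(G2): 0→4, 1→7, 2→10, 3→0, 4→3, 5→6, 6→5, 7→9, 8→1, 9→2, 10→8

Verify φ preserves adjacency — for each edge of G1, its image is an edge of G2:
  (0,3) → (φ(0),φ(3)) = (0,4) ∈ E(G2) ✓
  (0,4) → (φ(0),φ(4)) = (3,4) ∈ E(G2) ✓
  (0,5) → (φ(0),φ(5)) = (4,6) ∈ E(G2) ✓
  (0,7) → (φ(0),φ(7)) = (4,9) ∈ E(G2) ✓
  (0,8) → (φ(0),φ(8)) = (1,4) ∈ E(G2) ✓
  (0,10) → (φ(0),φ(10)) = (4,8) ∈ E(G2) ✓
  (1,2) → (φ(1),φ(2)) = (7,10) ∈ E(G2) ✓
  (1,3) → (φ(1),φ(3)) = (0,7) ∈ E(G2) ✓
  (1,5) → (φ(1),φ(5)) = (6,7) ∈ E(G2) ✓
  (1,6) → (φ(1),φ(6)) = (5,7) ∈ E(G2) ✓
  (1,9) → (φ(1),φ(9)) = (2,7) ∈ E(G2) ✓
  (2,3) → (φ(2),φ(3)) = (0,10) ∈ E(G2) ✓
  (2,7) → (φ(2),φ(7)) = (9,10) ∈ E(G2) ✓
  (2,8) → (φ(2),φ(8)) = (1,10) ∈ E(G2) ✓
  (2,9) → (φ(2),φ(9)) = (2,10) ∈ E(G2) ✓
  (3,5) → (φ(3),φ(5)) = (0,6) ∈ E(G2) ✓
  (3,7) → (φ(3),φ(7)) = (0,9) ∈ E(G2) ✓
  (4,5) → (φ(4),φ(5)) = (3,6) ∈ E(G2) ✓
  (4,7) → (φ(4),φ(7)) = (3,9) ∈ E(G2) ✓
  (5,8) → (φ(5),φ(8)) = (1,6) ∈ E(G2) ✓
  (6,7) → (φ(6),φ(7)) = (5,9) ∈ E(G2) ✓
  (7,8) → (φ(7),φ(8)) = (1,9) ∈ E(G2) ✓
  (7,10) → (φ(7),φ(10)) = (8,9) ∈ E(G2) ✓
  (8,10) → (φ(8),φ(10)) = (1,8) ∈ E(G2) ✓
All 24 edges of G1 map to edges of G2, and |E(G1)| = |E(G2)| = 24, so φ is a bijection on edges as well as vertices. Hence G1 ≅ G2.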